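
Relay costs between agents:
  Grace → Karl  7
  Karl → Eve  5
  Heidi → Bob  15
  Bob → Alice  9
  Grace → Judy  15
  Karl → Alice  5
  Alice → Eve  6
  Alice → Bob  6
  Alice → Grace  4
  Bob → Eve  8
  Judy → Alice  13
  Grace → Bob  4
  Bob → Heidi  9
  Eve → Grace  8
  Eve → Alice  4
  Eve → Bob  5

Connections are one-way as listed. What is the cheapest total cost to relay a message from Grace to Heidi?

A few of the Grace→Heidi routes:
Grace→Bob→Heidi: 4 + 9 = 13
Grace→Karl→Alice→Bob→Heidi: 7 + 5 + 6 + 9 = 27
Grace→Karl→Eve→Bob→Heidi: 7 + 5 + 5 + 9 = 26
The minimum is 13.

13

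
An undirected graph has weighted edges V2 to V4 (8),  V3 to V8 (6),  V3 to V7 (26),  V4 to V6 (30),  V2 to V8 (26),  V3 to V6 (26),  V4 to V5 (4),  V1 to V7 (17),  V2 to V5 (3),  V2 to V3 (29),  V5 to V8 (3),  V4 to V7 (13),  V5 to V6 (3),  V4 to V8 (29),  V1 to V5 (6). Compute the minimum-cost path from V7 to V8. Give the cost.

A few of the V7→V8 routes:
V7→V4→V2→V5→V8: 13 + 8 + 3 + 3 = 27
V7→V1→V5→V8: 17 + 6 + 3 = 26
V7→V3→V8: 26 + 6 = 32
V7→V4→V8: 13 + 29 = 42
V7→V4→V5→V2→V8: 13 + 4 + 3 + 26 = 46
V7→V4→V5→V8: 13 + 4 + 3 = 20
Best route has total 20.

20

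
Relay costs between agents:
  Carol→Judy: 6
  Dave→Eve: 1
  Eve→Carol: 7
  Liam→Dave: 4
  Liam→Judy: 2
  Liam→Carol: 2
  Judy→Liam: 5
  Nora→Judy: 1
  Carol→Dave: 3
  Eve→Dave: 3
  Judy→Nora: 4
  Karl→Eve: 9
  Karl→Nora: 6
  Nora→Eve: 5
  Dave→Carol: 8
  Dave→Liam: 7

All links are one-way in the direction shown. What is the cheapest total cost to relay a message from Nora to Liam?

Paths from Nora to Liam:
Nora - Eve - Dave - Liam: 5 + 3 + 7 = 15
Nora - Judy - Liam: 1 + 5 = 6
Nora - Eve - Carol - Judy - Liam: 5 + 7 + 6 + 5 = 23
Nora - Eve - Dave - Carol - Judy - Liam: 5 + 3 + 8 + 6 + 5 = 27
Nora - Eve - Carol - Dave - Liam: 5 + 7 + 3 + 7 = 22
The minimum is 6.

6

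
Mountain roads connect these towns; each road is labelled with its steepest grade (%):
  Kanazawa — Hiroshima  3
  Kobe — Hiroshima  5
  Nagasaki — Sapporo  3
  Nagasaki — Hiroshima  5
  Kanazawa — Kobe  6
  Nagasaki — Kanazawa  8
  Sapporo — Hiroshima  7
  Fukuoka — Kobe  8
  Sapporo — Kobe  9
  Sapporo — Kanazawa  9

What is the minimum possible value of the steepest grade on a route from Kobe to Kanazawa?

Checking several routes:
Kobe → Kanazawa: max(6) = 6
Kobe → Hiroshima → Kanazawa: max(5, 3) = 5
Kobe → Hiroshima → Sapporo → Nagasaki → Kanazawa: max(5, 7, 3, 8) = 8
Kobe → Hiroshima → Nagasaki → Kanazawa: max(5, 5, 8) = 8
Smallest bottleneck: 5%.

5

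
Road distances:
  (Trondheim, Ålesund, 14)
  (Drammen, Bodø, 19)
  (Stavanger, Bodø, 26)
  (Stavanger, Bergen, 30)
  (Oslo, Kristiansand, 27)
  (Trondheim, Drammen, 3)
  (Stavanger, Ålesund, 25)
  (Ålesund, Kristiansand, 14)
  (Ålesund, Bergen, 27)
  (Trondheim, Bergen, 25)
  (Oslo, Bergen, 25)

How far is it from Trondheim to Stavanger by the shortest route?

39

A few of the Trondheim→Stavanger routes:
Trondheim → Ålesund → Bergen → Stavanger: 14 + 27 + 30 = 71
Trondheim → Ålesund → Stavanger: 14 + 25 = 39
Trondheim → Bergen → Stavanger: 25 + 30 = 55
Trondheim → Bergen → Ålesund → Stavanger: 25 + 27 + 25 = 77
Trondheim → Drammen → Bodø → Stavanger: 3 + 19 + 26 = 48
Best route has total 39.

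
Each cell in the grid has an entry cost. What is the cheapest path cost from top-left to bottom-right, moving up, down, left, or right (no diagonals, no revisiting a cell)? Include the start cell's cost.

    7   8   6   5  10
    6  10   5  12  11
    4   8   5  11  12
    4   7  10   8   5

One optimal route is [0,0]→[1,0]→[2,0]→[3,0]→[3,1]→[3,2]→[3,3]→[3,4].
Its cost is 7 + 6 + 4 + 4 + 7 + 10 + 8 + 5 = 51.

51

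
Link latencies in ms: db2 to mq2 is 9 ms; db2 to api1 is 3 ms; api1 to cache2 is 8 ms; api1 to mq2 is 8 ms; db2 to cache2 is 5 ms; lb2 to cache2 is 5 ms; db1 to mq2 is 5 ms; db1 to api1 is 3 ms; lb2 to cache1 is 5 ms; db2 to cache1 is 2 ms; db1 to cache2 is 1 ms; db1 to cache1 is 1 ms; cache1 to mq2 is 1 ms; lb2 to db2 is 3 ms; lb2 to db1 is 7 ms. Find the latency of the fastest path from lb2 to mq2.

6

A few of the lb2→mq2 routes:
lb2 -> cache2 -> db1 -> cache1 -> mq2: 5 + 1 + 1 + 1 = 8
lb2 -> db2 -> cache1 -> mq2: 3 + 2 + 1 = 6
lb2 -> cache1 -> mq2: 5 + 1 = 6
The minimum is 6 ms.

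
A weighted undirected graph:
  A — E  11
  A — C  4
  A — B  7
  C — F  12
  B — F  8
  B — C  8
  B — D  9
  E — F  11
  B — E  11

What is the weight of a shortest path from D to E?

Comparing a few candidate routes:
D - B - A - E: 9 + 7 + 11 = 27
D - B - E: 9 + 11 = 20
D - B - F - E: 9 + 8 + 11 = 28
The minimum is 20.

20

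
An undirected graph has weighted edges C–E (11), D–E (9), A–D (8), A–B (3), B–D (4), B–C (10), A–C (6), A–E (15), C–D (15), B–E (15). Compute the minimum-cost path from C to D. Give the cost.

Comparing a few candidate routes:
C → E → D: 11 + 9 = 20
C → D: 15
C → B → D: 10 + 4 = 14
C → A → D: 6 + 8 = 14
C → A → B → D: 6 + 3 + 4 = 13
The minimum is 13.

13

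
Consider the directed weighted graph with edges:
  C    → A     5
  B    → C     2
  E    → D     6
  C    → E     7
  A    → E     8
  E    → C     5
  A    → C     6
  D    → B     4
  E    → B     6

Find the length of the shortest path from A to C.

Routes from A to C:
A-C: 6
A-E-D-B-C: 8 + 6 + 4 + 2 = 20
A-E-B-C: 8 + 6 + 2 = 16
A-E-C: 8 + 5 = 13
Shortest: 6.

6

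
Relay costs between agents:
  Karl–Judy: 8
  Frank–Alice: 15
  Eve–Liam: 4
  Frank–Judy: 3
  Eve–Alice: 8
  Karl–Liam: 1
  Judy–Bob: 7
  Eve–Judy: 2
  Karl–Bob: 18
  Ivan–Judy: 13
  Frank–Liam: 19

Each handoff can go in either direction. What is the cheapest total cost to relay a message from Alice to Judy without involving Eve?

Routes from Alice to Judy avoiding Eve:
Alice → Frank → Liam → Karl → Bob → Judy: 15 + 19 + 1 + 18 + 7 = 60
Alice → Frank → Liam → Karl → Judy: 15 + 19 + 1 + 8 = 43
Alice → Frank → Judy: 15 + 3 = 18
Best route has total 18.

18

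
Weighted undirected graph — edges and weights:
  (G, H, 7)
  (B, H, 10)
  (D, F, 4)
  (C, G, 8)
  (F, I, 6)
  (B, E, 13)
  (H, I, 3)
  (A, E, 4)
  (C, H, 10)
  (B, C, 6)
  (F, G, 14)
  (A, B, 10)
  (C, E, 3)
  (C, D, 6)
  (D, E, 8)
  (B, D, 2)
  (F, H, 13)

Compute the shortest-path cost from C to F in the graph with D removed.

Checking several routes:
C-B-H-I-F: 6 + 10 + 3 + 6 = 25
C-H-F: 10 + 13 = 23
C-G-H-I-F: 8 + 7 + 3 + 6 = 24
C-G-F: 8 + 14 = 22
C-H-I-F: 10 + 3 + 6 = 19
The minimum is 19.

19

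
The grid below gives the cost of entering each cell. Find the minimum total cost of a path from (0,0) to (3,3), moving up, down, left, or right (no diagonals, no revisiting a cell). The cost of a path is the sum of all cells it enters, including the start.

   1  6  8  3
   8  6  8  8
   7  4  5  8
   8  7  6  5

Path [0,0] [0,1] [1,1] [2,1] [2,2] [3,2] [3,3]: 1 + 6 + 6 + 4 + 5 + 6 + 5 = 33.

33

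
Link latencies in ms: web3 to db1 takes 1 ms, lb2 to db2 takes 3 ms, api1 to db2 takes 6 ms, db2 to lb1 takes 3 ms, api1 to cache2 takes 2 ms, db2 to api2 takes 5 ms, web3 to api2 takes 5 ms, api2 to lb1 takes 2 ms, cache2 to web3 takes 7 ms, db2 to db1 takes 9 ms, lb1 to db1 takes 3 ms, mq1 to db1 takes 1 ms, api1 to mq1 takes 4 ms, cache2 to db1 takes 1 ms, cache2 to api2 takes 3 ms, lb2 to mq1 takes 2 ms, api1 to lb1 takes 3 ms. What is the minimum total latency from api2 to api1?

A few of the api2→api1 routes:
api2 -> lb1 -> db1 -> cache2 -> api1: 2 + 3 + 1 + 2 = 8
api2 -> cache2 -> api1: 3 + 2 = 5
api2 -> lb1 -> api1: 2 + 3 = 5
The minimum is 5 ms.

5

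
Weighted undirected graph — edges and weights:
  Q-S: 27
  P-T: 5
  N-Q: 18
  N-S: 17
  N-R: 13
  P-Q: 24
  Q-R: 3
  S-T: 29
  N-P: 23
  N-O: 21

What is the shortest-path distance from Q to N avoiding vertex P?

Routes from Q to N avoiding P:
Q→R→N: 3 + 13 = 16
Q→S→N: 27 + 17 = 44
Q→N: 18
Best route has total 16.

16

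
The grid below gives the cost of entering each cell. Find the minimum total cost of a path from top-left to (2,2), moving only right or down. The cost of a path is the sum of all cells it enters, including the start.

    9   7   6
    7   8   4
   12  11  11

37

Path (0,0) → (0,1) → (0,2) → (1,2) → (2,2): 9 + 7 + 6 + 4 + 11 = 37.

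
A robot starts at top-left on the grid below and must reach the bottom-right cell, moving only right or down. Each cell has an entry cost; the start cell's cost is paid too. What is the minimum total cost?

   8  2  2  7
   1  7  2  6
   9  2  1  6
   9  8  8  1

Best path: [0,0] -> [0,1] -> [0,2] -> [1,2] -> [2,2] -> [2,3] -> [3,3]
Cost: 8 + 2 + 2 + 2 + 1 + 6 + 1 = 22
For comparison, the top-then-right route costs 32.

22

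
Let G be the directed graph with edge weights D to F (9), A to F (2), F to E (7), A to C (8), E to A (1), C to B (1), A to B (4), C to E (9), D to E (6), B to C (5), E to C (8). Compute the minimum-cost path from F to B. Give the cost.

Paths from F to B:
F -> E -> C -> B: 7 + 8 + 1 = 16
F -> E -> A -> C -> B: 7 + 1 + 8 + 1 = 17
F -> E -> A -> B: 7 + 1 + 4 = 12
The minimum is 12.

12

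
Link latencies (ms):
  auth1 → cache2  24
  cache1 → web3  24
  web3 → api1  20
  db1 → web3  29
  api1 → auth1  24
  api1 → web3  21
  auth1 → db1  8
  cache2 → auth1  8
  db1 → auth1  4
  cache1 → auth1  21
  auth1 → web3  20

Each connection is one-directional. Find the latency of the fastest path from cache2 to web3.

28

Paths from cache2 to web3:
cache2 -> auth1 -> db1 -> web3: 8 + 8 + 29 = 45
cache2 -> auth1 -> web3: 8 + 20 = 28
Best route has total 28 ms.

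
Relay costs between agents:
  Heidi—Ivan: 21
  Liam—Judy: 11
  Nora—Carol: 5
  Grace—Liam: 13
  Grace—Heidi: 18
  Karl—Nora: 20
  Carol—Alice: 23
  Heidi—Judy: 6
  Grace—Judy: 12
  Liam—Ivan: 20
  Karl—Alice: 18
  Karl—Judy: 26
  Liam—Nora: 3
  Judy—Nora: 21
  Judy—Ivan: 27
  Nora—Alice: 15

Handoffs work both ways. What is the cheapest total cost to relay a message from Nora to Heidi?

20

Some routes from Nora to Heidi:
Nora -> Liam -> Judy -> Heidi: 3 + 11 + 6 = 20
Nora -> Liam -> Grace -> Judy -> Heidi: 3 + 13 + 12 + 6 = 34
Nora -> Judy -> Heidi: 21 + 6 = 27
Shortest: 20.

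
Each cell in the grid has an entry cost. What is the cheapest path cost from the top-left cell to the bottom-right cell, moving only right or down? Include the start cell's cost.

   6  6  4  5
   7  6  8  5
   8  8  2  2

28

One optimal route is (0,0)→(0,1)→(0,2)→(0,3)→(1,3)→(2,3).
Its cost is 6 + 6 + 4 + 5 + 5 + 2 = 28.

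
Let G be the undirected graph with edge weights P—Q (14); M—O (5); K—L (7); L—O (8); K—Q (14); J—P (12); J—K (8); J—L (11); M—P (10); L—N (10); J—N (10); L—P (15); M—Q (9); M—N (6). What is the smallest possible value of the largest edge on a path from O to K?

8

Checking several routes:
O-M-N-J-K: max(5, 6, 10, 8) = 10
O-L-N-J-K: max(8, 10, 10, 8) = 10
O-M-N-L-K: max(5, 6, 10, 7) = 10
O-L-K: max(8, 7) = 8
O-M-N-J-L-K: max(5, 6, 10, 11, 7) = 11
Smallest bottleneck: 8.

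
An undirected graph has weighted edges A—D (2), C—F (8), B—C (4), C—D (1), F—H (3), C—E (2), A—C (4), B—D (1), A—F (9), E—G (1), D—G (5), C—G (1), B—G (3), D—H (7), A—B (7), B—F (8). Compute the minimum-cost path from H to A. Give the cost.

A few of the H→A routes:
H - F - A: 3 + 9 = 12
H - D - C - A: 7 + 1 + 4 = 12
H - D - A: 7 + 2 = 9
Shortest: 9.

9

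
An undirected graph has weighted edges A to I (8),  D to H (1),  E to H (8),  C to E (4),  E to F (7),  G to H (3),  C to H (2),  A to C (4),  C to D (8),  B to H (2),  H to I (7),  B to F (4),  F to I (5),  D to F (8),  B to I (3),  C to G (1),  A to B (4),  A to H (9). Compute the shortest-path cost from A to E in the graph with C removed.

14

Checking several routes:
A -> B -> F -> E: 4 + 4 + 7 = 15
A -> B -> H -> E: 4 + 2 + 8 = 14
A -> I -> F -> E: 8 + 5 + 7 = 20
A -> B -> I -> F -> E: 4 + 3 + 5 + 7 = 19
A -> H -> E: 9 + 8 = 17
Best route has total 14.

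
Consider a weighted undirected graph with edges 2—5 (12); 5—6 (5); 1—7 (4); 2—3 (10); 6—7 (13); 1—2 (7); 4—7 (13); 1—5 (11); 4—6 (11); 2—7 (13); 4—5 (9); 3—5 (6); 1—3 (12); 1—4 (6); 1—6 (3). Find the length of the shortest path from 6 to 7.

7

Checking several routes:
6 - 4 - 1 - 7: 11 + 6 + 4 = 21
6 - 1 - 7: 3 + 4 = 7
6 - 1 - 4 - 7: 3 + 6 + 13 = 22
6 - 5 - 1 - 7: 5 + 11 + 4 = 20
6 - 7: 13
Best route has total 7.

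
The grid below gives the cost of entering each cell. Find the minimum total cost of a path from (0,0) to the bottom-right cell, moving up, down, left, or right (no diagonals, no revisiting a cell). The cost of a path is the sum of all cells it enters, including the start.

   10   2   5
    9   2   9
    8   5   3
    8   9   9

31

Take [0,0] -> [0,1] -> [1,1] -> [2,1] -> [2,2] -> [3,2] for a total of 10 + 2 + 2 + 5 + 3 + 9 = 31.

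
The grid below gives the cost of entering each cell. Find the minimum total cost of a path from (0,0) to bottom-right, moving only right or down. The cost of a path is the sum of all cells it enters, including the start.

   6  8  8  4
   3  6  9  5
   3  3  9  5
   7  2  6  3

26

Cheapest: r0c0 -> r1c0 -> r2c0 -> r2c1 -> r3c1 -> r3c2 -> r3c3
  6 + 3 + 3 + 3 + 2 + 6 + 3 = 26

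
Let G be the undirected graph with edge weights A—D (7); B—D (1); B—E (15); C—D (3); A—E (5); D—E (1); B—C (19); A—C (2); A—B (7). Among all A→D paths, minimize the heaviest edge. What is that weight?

3

A few of the A→D routes:
A-B-D: max(7, 1) = 7
A-C-D: max(2, 3) = 3
A-E-D: max(5, 1) = 5
A-B-E-D: max(7, 15, 1) = 15
A-E-B-D: max(5, 15, 1) = 15
A-D: max(7) = 7
Best route has worst link 3.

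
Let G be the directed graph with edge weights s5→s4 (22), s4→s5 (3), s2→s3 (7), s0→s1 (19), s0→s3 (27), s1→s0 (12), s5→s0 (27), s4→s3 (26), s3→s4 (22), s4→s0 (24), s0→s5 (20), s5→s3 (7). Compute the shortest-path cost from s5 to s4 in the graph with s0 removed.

22

Candidate routes:
s5 -> s4: 22
s5 -> s3 -> s4: 7 + 22 = 29
The minimum is 22.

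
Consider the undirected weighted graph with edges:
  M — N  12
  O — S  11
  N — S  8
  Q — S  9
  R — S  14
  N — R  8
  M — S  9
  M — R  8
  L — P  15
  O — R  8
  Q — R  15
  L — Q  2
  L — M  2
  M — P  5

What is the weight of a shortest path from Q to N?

A few of the Q→N routes:
Q - L - M - R - N: 2 + 2 + 8 + 8 = 20
Q - L - M - N: 2 + 2 + 12 = 16
Q - S - N: 9 + 8 = 17
Shortest: 16.

16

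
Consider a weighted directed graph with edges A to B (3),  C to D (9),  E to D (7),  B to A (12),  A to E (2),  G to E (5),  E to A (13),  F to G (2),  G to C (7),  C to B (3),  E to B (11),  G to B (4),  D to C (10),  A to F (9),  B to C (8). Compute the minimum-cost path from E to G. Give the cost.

24

Routes from E to G:
E→D→C→B→A→F→G: 7 + 10 + 3 + 12 + 9 + 2 = 43
E→A→F→G: 13 + 9 + 2 = 24
E→B→A→F→G: 11 + 12 + 9 + 2 = 34
Best route has total 24.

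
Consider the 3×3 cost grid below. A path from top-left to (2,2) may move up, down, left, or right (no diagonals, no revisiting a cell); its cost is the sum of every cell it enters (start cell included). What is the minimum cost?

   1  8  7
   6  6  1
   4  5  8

Path (0,0)→(1,0)→(1,1)→(1,2)→(2,2): 1 + 6 + 6 + 1 + 8 = 22.

22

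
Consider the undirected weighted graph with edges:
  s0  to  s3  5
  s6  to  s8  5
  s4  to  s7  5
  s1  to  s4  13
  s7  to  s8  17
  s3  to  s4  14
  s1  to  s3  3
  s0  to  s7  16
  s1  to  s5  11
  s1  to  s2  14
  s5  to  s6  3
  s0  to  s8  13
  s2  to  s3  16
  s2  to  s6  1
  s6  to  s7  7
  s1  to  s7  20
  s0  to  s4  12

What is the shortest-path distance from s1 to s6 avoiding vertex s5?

Some routes from s1 to s6 avoiding s5:
s1 -> s3 -> s0 -> s8 -> s6: 3 + 5 + 13 + 5 = 26
s1 -> s3 -> s2 -> s6: 3 + 16 + 1 = 20
s1 -> s2 -> s6: 14 + 1 = 15
s1 -> s4 -> s7 -> s6: 13 + 5 + 7 = 25
The minimum is 15.

15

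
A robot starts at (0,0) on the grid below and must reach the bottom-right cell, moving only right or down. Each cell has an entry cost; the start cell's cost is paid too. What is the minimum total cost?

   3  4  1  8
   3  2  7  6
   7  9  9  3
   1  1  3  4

22

Path (0,0) (1,0) (2,0) (3,0) (3,1) (3,2) (3,3): 3 + 3 + 7 + 1 + 1 + 3 + 4 = 22.
For comparison, the top-then-right route costs 29.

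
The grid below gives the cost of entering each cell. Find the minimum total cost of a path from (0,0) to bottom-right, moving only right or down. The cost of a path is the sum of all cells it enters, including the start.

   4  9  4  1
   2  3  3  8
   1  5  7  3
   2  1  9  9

Best path: [0,0] → [1,0] → [2,0] → [3,0] → [3,1] → [3,2] → [3,3]
Cost: 4 + 2 + 1 + 2 + 1 + 9 + 9 = 28
For comparison, the top-then-right route costs 38.

28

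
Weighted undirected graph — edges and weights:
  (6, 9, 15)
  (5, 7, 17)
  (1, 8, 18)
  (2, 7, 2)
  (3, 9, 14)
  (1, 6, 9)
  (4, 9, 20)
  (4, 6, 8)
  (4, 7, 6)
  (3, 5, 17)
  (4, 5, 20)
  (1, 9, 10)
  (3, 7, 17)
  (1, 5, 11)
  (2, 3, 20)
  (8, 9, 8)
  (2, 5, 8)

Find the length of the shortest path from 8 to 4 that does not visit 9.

35

Some routes from 8 to 4 avoiding 9:
8 → 1 → 5 → 4: 18 + 11 + 20 = 49
8 → 1 → 6 → 4: 18 + 9 + 8 = 35
8 → 1 → 5 → 2 → 7 → 4: 18 + 11 + 8 + 2 + 6 = 45
The minimum is 35.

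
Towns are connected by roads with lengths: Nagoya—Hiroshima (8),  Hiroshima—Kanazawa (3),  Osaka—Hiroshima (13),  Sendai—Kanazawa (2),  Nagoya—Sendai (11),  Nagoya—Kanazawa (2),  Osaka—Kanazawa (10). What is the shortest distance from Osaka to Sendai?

Checking several routes:
Osaka -> Hiroshima -> Kanazawa -> Sendai: 13 + 3 + 2 = 18
Osaka -> Kanazawa -> Sendai: 10 + 2 = 12
Osaka -> Hiroshima -> Nagoya -> Kanazawa -> Sendai: 13 + 8 + 2 + 2 = 25
Osaka -> Hiroshima -> Kanazawa -> Nagoya -> Sendai: 13 + 3 + 2 + 11 = 29
Osaka -> Kanazawa -> Nagoya -> Sendai: 10 + 2 + 11 = 23
Shortest: 12.

12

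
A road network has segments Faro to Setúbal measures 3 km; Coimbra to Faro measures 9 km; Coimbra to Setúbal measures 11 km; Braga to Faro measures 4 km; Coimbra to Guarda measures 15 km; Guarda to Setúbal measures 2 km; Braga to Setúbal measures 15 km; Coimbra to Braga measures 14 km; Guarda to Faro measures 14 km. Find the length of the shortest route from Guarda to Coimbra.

A few of the Guarda→Coimbra routes:
Guarda - Faro - Coimbra: 14 + 9 = 23
Guarda - Setúbal - Coimbra: 2 + 11 = 13
Guarda - Faro - Setúbal - Coimbra: 14 + 3 + 11 = 28
Guarda - Coimbra: 15
Guarda - Setúbal - Faro - Coimbra: 2 + 3 + 9 = 14
Guarda - Setúbal - Faro - Braga - Coimbra: 2 + 3 + 4 + 14 = 23
The minimum is 13 km.

13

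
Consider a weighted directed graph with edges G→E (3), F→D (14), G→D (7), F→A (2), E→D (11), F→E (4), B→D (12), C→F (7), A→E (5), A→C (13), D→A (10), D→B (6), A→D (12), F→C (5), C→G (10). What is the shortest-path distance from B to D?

Candidate routes:
B→D: 12
The minimum is 12.

12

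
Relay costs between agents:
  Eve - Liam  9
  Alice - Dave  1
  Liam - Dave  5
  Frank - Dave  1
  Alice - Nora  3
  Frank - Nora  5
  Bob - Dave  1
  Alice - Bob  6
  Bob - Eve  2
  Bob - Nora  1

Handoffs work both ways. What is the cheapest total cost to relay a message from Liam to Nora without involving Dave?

Routes from Liam to Nora avoiding Dave:
Liam-Eve-Bob-Nora: 9 + 2 + 1 = 12
Liam-Eve-Bob-Alice-Nora: 9 + 2 + 6 + 3 = 20
Shortest: 12.

12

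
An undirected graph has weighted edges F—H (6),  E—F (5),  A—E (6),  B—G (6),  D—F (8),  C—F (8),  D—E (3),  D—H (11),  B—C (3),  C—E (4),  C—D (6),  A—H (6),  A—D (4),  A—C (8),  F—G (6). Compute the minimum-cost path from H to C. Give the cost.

14

Some routes from H to C:
H→F→C: 6 + 8 = 14
H→A→C: 6 + 8 = 14
H→F→E→C: 6 + 5 + 4 = 15
Best route has total 14.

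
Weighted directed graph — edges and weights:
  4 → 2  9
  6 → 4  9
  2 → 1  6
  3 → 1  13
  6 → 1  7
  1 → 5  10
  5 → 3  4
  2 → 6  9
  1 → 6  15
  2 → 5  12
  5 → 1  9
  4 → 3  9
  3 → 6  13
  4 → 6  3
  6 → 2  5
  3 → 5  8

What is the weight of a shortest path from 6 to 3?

18

A few of the 6→3 routes:
6 - 4 - 3: 9 + 9 = 18
6 - 2 - 5 - 3: 5 + 12 + 4 = 21
6 - 1 - 5 - 3: 7 + 10 + 4 = 21
6 - 2 - 1 - 5 - 3: 5 + 6 + 10 + 4 = 25
Best route has total 18.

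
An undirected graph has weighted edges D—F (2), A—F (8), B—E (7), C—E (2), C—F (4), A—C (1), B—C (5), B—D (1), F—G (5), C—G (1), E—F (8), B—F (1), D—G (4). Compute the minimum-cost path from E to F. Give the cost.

Comparing a few candidate routes:
E-C-B-F: 2 + 5 + 1 = 8
E-F: 8
E-C-G-F: 2 + 1 + 5 = 8
E-C-F: 2 + 4 = 6
E-C-G-D-B-F: 2 + 1 + 4 + 1 + 1 = 9
E-B-F: 7 + 1 = 8
The minimum is 6.

6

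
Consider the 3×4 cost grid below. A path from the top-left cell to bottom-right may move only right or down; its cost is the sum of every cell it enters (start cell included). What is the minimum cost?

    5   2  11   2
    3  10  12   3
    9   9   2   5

28

Take r0c0 → r0c1 → r0c2 → r0c3 → r1c3 → r2c3 for a total of 5 + 2 + 11 + 2 + 3 + 5 = 28.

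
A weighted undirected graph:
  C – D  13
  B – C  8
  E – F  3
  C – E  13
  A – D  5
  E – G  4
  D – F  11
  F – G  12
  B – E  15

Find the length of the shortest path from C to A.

18

A few of the C→A routes:
C - E - G - F - D - A: 13 + 4 + 12 + 11 + 5 = 45
C - E - F - D - A: 13 + 3 + 11 + 5 = 32
C - D - A: 13 + 5 = 18
C - B - E - F - D - A: 8 + 15 + 3 + 11 + 5 = 42
The minimum is 18.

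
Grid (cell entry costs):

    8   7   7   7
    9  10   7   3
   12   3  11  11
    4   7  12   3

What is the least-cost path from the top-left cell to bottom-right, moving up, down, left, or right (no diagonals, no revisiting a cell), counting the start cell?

46

One optimal route is r0c0 → r0c1 → r0c2 → r0c3 → r1c3 → r2c3 → r3c3.
Its cost is 8 + 7 + 7 + 7 + 3 + 11 + 3 = 46.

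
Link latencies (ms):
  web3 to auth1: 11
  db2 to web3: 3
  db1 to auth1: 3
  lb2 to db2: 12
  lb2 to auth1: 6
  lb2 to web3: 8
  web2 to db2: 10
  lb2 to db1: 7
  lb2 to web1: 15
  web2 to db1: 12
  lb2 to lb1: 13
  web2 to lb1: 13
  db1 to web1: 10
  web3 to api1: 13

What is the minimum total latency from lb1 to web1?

28

A few of the lb1→web1 routes:
lb1→lb2→web3→auth1→db1→web1: 13 + 8 + 11 + 3 + 10 = 45
lb1→web2→db1→lb2→web1: 13 + 12 + 7 + 15 = 47
lb1→lb2→db1→web1: 13 + 7 + 10 = 30
lb1→web2→db1→web1: 13 + 12 + 10 = 35
lb1→lb2→auth1→db1→web1: 13 + 6 + 3 + 10 = 32
lb1→lb2→web1: 13 + 15 = 28
The minimum is 28 ms.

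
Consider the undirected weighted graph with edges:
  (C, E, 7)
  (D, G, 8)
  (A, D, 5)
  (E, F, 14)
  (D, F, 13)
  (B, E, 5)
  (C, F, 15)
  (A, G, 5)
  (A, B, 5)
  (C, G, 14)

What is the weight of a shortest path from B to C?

12

A few of the B→C routes:
B - A - G - C: 5 + 5 + 14 = 24
B - E - C: 5 + 7 = 12
B - E - F - C: 5 + 14 + 15 = 34
B - A - D - F - E - C: 5 + 5 + 13 + 14 + 7 = 44
B - A - D - G - C: 5 + 5 + 8 + 14 = 32
B - A - D - F - C: 5 + 5 + 13 + 15 = 38
Best route has total 12.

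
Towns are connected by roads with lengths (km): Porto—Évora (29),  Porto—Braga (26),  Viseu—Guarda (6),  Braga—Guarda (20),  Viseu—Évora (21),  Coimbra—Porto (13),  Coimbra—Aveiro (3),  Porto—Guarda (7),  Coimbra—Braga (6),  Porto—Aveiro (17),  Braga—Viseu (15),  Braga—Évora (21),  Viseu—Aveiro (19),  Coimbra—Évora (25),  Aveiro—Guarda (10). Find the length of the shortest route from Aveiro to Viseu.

16

A few of the Aveiro→Viseu routes:
Aveiro -> Porto -> Guarda -> Viseu: 17 + 7 + 6 = 30
Aveiro -> Coimbra -> Braga -> Viseu: 3 + 6 + 15 = 24
Aveiro -> Guarda -> Viseu: 10 + 6 = 16
Aveiro -> Viseu: 19
Aveiro -> Coimbra -> Porto -> Guarda -> Viseu: 3 + 13 + 7 + 6 = 29
Best route has total 16 km.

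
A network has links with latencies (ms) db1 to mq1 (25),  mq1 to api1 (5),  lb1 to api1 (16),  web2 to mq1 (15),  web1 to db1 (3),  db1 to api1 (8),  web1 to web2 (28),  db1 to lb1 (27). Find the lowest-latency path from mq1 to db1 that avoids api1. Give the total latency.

Candidate routes:
mq1→web2→web1→db1: 15 + 28 + 3 = 46
mq1→db1: 25
Best route has total 25 ms.

25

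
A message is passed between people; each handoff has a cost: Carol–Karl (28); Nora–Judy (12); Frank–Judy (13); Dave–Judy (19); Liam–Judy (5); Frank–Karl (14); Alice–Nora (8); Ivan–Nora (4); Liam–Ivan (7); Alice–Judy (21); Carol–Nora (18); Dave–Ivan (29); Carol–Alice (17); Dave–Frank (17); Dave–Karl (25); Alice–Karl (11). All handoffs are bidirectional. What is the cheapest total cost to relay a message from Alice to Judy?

20

Checking several routes:
Alice-Judy: 21
Alice-Nora-Ivan-Liam-Judy: 8 + 4 + 7 + 5 = 24
Alice-Carol-Nora-Judy: 17 + 18 + 12 = 47
Alice-Nora-Judy: 8 + 12 = 20
Alice-Karl-Frank-Judy: 11 + 14 + 13 = 38
Shortest: 20.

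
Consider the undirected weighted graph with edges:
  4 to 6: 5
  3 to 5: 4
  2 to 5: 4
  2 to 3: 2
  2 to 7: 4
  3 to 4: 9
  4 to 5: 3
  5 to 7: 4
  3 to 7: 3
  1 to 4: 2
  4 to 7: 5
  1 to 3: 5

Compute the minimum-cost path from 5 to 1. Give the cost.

5

Checking several routes:
5-4-1: 3 + 2 = 5
5-3-7-4-1: 4 + 3 + 5 + 2 = 14
5-3-1: 4 + 5 = 9
5-7-4-1: 4 + 5 + 2 = 11
5-2-3-1: 4 + 2 + 5 = 11
5-7-3-1: 4 + 3 + 5 = 12
Shortest: 5.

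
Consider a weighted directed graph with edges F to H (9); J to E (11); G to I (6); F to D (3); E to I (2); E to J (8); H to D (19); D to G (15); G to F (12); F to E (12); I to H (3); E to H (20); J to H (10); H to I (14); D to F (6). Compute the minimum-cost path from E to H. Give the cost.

5

Candidate routes:
E-H: 20
E-J-H: 8 + 10 = 18
E-I-H: 2 + 3 = 5
The minimum is 5.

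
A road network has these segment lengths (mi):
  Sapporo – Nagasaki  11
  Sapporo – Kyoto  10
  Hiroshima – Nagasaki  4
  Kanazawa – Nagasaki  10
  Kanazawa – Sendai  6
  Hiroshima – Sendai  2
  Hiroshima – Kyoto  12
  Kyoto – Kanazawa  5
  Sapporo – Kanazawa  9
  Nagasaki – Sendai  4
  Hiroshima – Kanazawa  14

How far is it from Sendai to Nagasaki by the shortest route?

4

Comparing a few candidate routes:
Sendai - Hiroshima - Nagasaki: 2 + 4 = 6
Sendai - Kanazawa - Sapporo - Nagasaki: 6 + 9 + 11 = 26
Sendai - Nagasaki: 4
Sendai - Hiroshima - Kanazawa - Nagasaki: 2 + 14 + 10 = 26
Sendai - Kanazawa - Hiroshima - Nagasaki: 6 + 14 + 4 = 24
Sendai - Kanazawa - Nagasaki: 6 + 10 = 16
Best route has total 4 mi.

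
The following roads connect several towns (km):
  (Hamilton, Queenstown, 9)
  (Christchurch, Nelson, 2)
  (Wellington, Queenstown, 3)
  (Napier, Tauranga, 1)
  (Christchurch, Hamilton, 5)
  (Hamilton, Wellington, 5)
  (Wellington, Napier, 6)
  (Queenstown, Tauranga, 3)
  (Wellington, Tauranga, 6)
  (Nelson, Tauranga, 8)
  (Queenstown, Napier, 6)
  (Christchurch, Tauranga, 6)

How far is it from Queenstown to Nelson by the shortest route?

11

Comparing a few candidate routes:
Queenstown → Tauranga → Christchurch → Nelson: 3 + 6 + 2 = 11
Queenstown → Napier → Tauranga → Christchurch → Nelson: 6 + 1 + 6 + 2 = 15
Queenstown → Tauranga → Nelson: 3 + 8 = 11
Shortest: 11 km.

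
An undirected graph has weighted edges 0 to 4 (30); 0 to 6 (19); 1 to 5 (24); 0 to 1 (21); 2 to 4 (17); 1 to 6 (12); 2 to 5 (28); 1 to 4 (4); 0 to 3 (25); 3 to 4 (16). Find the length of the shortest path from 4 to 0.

25

Comparing a few candidate routes:
4 → 0: 30
4 → 2 → 5 → 1 → 0: 17 + 28 + 24 + 21 = 90
4 → 1 → 0: 4 + 21 = 25
4 → 1 → 6 → 0: 4 + 12 + 19 = 35
4 → 3 → 0: 16 + 25 = 41
Best route has total 25.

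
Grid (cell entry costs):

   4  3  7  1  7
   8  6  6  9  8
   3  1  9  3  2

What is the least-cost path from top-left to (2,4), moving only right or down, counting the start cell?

28

Path (0,0) (0,1) (1,1) (2,1) (2,2) (2,3) (2,4): 4 + 3 + 6 + 1 + 9 + 3 + 2 = 28.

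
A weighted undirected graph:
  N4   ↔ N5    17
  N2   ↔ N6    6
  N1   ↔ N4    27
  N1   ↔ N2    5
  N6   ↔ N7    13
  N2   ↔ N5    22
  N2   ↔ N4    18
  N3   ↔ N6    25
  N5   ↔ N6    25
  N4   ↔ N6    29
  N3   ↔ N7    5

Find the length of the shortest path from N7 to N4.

Some routes from N7 to N4:
N7 - N6 - N5 - N4: 13 + 25 + 17 = 55
N7 - N3 - N6 - N2 - N4: 5 + 25 + 6 + 18 = 54
N7 - N6 - N2 - N5 - N4: 13 + 6 + 22 + 17 = 58
N7 - N6 - N2 - N4: 13 + 6 + 18 = 37
N7 - N6 - N2 - N1 - N4: 13 + 6 + 5 + 27 = 51
N7 - N6 - N4: 13 + 29 = 42
Best route has total 37.

37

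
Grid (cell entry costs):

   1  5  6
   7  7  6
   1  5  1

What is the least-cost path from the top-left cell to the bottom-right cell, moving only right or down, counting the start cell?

Path (0,0) (1,0) (2,0) (2,1) (2,2): 1 + 7 + 1 + 5 + 1 = 15.
(Top row then right column would cost 19.)

15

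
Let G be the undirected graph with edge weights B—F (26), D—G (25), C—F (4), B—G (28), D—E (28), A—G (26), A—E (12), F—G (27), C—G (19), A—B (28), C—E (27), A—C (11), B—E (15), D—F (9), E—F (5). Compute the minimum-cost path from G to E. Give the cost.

A few of the G→E routes:
G - F - E: 27 + 5 = 32
G - D - F - E: 25 + 9 + 5 = 39
G - C - F - E: 19 + 4 + 5 = 28
G - A - E: 26 + 12 = 38
Best route has total 28.

28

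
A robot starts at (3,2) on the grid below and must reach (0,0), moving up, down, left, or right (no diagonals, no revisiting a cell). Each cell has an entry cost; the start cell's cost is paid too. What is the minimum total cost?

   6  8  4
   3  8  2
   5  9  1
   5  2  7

Best path: r3c2 r2c2 r1c2 r1c1 r1c0 r0c0
Cost: 7 + 1 + 2 + 8 + 3 + 6 = 27

27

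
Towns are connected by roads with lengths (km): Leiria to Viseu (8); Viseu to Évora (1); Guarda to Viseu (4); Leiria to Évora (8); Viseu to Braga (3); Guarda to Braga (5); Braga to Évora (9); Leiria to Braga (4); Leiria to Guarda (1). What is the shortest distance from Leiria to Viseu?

Checking several routes:
Leiria -> Guarda -> Viseu: 1 + 4 = 5
Leiria -> Braga -> Viseu: 4 + 3 = 7
Leiria -> Viseu: 8
Shortest: 5 km.

5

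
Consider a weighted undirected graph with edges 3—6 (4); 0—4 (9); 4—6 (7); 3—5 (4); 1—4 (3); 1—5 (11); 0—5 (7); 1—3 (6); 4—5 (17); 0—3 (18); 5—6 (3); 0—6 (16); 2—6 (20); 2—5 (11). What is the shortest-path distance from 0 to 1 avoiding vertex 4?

17

Some routes from 0 to 1 avoiding 4:
0 -> 6 -> 3 -> 1: 16 + 4 + 6 = 26
0 -> 5 -> 6 -> 3 -> 1: 7 + 3 + 4 + 6 = 20
0 -> 5 -> 3 -> 1: 7 + 4 + 6 = 17
0 -> 5 -> 1: 7 + 11 = 18
0 -> 3 -> 1: 18 + 6 = 24
Best route has total 17.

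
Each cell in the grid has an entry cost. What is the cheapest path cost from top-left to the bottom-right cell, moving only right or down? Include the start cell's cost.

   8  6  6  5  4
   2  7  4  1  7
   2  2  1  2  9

26

Best path: r0c0 r1c0 r2c0 r2c1 r2c2 r2c3 r2c4
Cost: 8 + 2 + 2 + 2 + 1 + 2 + 9 = 26
For comparison, the top-then-right route costs 45.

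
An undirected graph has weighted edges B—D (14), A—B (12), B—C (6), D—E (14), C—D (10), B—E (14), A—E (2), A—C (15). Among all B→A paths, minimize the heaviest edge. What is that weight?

Comparing a few candidate routes:
B-D-E-A: max(14, 14, 2) = 14
B-E-A: max(14, 2) = 14
B-C-D-E-A: max(6, 10, 14, 2) = 14
B-D-C-A: max(14, 10, 15) = 15
B-A: max(12) = 12
Smallest bottleneck: 12.

12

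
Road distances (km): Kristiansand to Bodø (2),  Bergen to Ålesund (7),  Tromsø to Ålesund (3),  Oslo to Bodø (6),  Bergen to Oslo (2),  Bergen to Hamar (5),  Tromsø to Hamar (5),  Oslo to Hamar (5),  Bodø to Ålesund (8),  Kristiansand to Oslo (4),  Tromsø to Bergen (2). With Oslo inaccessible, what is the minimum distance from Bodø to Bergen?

13

Routes from Bodø to Bergen avoiding Oslo:
Bodø → Ålesund → Tromsø → Bergen: 8 + 3 + 2 = 13
Bodø → Ålesund → Bergen: 8 + 7 = 15
Bodø → Ålesund → Tromsø → Hamar → Bergen: 8 + 3 + 5 + 5 = 21
Shortest: 13 km.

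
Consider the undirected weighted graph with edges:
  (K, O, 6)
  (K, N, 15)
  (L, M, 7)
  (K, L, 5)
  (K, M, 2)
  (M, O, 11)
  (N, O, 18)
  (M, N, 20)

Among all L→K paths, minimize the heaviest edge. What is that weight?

5

Comparing a few candidate routes:
L - M - O - K: max(7, 11, 6) = 11
L - M - K: max(7, 2) = 7
L - K: max(5) = 5
Smallest bottleneck: 5.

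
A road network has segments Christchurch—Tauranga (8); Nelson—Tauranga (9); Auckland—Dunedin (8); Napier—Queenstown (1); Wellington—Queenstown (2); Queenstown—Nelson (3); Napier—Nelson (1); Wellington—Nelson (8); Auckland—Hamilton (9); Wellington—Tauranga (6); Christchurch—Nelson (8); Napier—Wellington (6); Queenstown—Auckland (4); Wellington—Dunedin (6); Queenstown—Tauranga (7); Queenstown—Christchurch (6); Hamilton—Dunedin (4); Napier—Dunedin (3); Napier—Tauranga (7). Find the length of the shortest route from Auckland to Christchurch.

Checking several routes:
Auckland -> Queenstown -> Napier -> Nelson -> Christchurch: 4 + 1 + 1 + 8 = 14
Auckland -> Dunedin -> Napier -> Queenstown -> Christchurch: 8 + 3 + 1 + 6 = 18
Auckland -> Queenstown -> Nelson -> Christchurch: 4 + 3 + 8 = 15
Auckland -> Queenstown -> Christchurch: 4 + 6 = 10
Best route has total 10 km.

10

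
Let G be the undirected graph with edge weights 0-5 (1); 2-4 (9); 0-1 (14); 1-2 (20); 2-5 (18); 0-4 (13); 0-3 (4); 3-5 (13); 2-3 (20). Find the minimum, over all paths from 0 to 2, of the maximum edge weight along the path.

Candidate routes:
0→5→2: max(1, 18) = 18
0→5→3→2: max(1, 13, 20) = 20
0→3→2: max(4, 20) = 20
0→3→5→2: max(4, 13, 18) = 18
0→4→2: max(13, 9) = 13
0→1→2: max(14, 20) = 20
Smallest bottleneck: 13.

13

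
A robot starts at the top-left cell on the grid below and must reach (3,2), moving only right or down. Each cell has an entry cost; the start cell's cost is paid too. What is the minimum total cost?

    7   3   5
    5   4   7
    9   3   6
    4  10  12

Cheapest: [0,0] -> [0,1] -> [1,1] -> [2,1] -> [2,2] -> [3,2]
  7 + 3 + 4 + 3 + 6 + 12 = 35

35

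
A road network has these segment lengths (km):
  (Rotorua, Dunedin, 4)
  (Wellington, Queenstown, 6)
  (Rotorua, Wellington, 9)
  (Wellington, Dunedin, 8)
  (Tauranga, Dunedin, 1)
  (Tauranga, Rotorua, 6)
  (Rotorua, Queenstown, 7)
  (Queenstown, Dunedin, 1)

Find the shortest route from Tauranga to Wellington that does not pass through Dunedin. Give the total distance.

Routes from Tauranga to Wellington avoiding Dunedin:
Tauranga -> Rotorua -> Wellington: 6 + 9 = 15
Tauranga -> Rotorua -> Queenstown -> Wellington: 6 + 7 + 6 = 19
Shortest: 15 km.

15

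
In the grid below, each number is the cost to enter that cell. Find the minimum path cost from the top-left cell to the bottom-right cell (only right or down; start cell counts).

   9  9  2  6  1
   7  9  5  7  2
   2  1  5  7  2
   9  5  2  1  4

31

Best path: (0,0)→(1,0)→(2,0)→(2,1)→(2,2)→(3,2)→(3,3)→(3,4)
Cost: 9 + 7 + 2 + 1 + 5 + 2 + 1 + 4 = 31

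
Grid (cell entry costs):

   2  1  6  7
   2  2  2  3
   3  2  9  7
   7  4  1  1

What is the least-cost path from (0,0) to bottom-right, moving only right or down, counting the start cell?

Cheapest: (0,0) (0,1) (1,1) (2,1) (3,1) (3,2) (3,3)
  2 + 1 + 2 + 2 + 4 + 1 + 1 = 13
For comparison, the top-then-right route costs 27.

13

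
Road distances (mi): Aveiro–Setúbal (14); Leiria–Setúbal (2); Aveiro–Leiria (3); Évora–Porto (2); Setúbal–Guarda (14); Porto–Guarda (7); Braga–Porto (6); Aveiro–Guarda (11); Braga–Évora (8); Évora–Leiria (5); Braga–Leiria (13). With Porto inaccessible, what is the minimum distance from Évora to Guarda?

19

Comparing a few candidate routes:
Évora-Braga-Leiria-Aveiro-Guarda: 8 + 13 + 3 + 11 = 35
Évora-Leiria-Setúbal-Aveiro-Guarda: 5 + 2 + 14 + 11 = 32
Évora-Leiria-Aveiro-Setúbal-Guarda: 5 + 3 + 14 + 14 = 36
Évora-Leiria-Setúbal-Guarda: 5 + 2 + 14 = 21
Évora-Leiria-Aveiro-Guarda: 5 + 3 + 11 = 19
Shortest: 19 mi.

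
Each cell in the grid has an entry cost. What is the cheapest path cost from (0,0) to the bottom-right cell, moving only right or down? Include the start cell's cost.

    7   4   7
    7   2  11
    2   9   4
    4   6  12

38

Best path: (0,0)→(0,1)→(1,1)→(2,1)→(2,2)→(3,2)
Cost: 7 + 4 + 2 + 9 + 4 + 12 = 38
For comparison, the top-then-right route costs 45.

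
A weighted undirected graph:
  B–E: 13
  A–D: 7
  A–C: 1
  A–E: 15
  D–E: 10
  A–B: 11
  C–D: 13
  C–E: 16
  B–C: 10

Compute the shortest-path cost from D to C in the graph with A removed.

13

Candidate routes:
D - C: 13
D - E - B - C: 10 + 13 + 10 = 33
D - E - C: 10 + 16 = 26
The minimum is 13.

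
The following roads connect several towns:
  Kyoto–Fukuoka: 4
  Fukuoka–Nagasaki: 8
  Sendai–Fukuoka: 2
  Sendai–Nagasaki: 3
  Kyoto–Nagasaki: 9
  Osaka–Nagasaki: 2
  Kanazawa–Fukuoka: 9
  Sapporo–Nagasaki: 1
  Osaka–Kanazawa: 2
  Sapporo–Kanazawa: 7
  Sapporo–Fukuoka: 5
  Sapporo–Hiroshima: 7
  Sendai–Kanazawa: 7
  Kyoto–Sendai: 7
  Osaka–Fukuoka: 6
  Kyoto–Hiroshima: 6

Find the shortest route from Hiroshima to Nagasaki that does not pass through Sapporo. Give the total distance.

15

Checking several routes:
Hiroshima→Kyoto→Fukuoka→Nagasaki: 6 + 4 + 8 = 18
Hiroshima→Kyoto→Fukuoka→Osaka→Nagasaki: 6 + 4 + 6 + 2 = 18
Hiroshima→Kyoto→Nagasaki: 6 + 9 = 15
Hiroshima→Kyoto→Sendai→Nagasaki: 6 + 7 + 3 = 16
Hiroshima→Kyoto→Fukuoka→Sendai→Nagasaki: 6 + 4 + 2 + 3 = 15
Shortest: 15.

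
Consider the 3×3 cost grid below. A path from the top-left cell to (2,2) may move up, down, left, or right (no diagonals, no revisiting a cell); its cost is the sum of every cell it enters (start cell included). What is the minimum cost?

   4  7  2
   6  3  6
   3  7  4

Best path: r0c0 -> r0c1 -> r0c2 -> r1c2 -> r2c2
Cost: 4 + 7 + 2 + 6 + 4 = 23

23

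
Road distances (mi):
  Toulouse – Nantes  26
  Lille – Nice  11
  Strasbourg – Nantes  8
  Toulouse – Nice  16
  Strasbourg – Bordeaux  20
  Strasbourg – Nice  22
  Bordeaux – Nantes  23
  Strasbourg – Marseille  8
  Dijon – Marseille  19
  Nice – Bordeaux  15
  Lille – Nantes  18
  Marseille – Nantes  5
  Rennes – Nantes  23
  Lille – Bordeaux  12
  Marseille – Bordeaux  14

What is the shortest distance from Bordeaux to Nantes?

19

A few of the Bordeaux→Nantes routes:
Bordeaux - Nantes: 23
Bordeaux - Strasbourg - Nantes: 20 + 8 = 28
Bordeaux - Marseille - Nantes: 14 + 5 = 19
Best route has total 19 mi.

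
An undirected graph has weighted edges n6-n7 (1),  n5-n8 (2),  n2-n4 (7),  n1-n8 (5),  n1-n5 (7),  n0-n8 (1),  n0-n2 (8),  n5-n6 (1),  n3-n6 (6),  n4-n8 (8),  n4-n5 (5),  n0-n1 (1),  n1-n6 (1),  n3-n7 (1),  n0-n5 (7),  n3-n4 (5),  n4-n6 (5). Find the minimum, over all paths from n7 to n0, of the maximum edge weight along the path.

Comparing a few candidate routes:
n7-n6-n5-n8-n1-n0: max(1, 1, 2, 5, 1) = 5
n7-n6-n5-n8-n0: max(1, 1, 2, 1) = 2
n7-n6-n1-n0: max(1, 1, 1) = 1
n7-n6-n4-n5-n8-n1-n0: max(1, 5, 5, 2, 5, 1) = 5
Smallest bottleneck: 1.

1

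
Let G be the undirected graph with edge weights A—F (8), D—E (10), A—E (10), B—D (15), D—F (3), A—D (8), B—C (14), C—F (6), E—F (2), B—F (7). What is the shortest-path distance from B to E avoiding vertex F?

Paths from B to E avoiding F:
B→D→A→E: 15 + 8 + 10 = 33
B→D→E: 15 + 10 = 25
The minimum is 25.

25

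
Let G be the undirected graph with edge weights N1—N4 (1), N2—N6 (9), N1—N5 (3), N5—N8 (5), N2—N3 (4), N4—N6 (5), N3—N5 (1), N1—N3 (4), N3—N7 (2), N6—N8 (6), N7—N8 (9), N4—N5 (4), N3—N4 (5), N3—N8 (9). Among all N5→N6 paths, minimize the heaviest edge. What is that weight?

5

A few of the N5→N6 routes:
N5→N1→N4→N6: max(3, 1, 5) = 5
N5→N4→N6: max(4, 5) = 5
N5→N3→N4→N6: max(1, 5, 5) = 5
N5→N3→N1→N4→N6: max(1, 4, 1, 5) = 5
N5→N1→N3→N4→N6: max(3, 4, 5, 5) = 5
N5→N8→N6: max(5, 6) = 6
Best route has worst link 5.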